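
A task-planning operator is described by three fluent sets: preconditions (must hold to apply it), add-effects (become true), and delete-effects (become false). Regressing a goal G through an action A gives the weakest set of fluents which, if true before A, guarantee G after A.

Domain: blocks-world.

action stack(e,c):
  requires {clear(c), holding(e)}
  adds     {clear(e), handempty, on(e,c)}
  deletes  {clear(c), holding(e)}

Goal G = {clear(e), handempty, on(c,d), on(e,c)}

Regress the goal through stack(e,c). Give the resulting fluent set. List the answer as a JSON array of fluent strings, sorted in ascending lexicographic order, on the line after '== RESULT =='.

Regress:
  G ∩ del = {}  (empty — regression defined)
  G \ add = {clear(e), handempty, on(c,d), on(e,c)} \ {clear(e), handempty, on(e,c)} = {on(c,d)}
  ∪ pre   = {on(c,d)} ∪ {clear(c), holding(e)}
          = {clear(c), holding(e), on(c,d)}

== RESULT ==
["clear(c)", "holding(e)", "on(c,d)"]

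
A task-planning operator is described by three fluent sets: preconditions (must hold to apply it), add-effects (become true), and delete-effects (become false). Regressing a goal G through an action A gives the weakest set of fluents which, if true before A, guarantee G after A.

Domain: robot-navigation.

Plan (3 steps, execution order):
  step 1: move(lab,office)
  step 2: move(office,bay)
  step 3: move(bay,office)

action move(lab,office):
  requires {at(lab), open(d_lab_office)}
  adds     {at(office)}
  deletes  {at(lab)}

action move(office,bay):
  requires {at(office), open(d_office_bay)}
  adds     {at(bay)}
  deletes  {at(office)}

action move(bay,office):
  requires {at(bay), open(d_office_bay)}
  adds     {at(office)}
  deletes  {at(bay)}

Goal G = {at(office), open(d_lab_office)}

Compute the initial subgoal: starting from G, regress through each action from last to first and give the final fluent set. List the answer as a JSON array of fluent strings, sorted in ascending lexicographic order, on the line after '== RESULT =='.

Work backward from the goal:
  through step 3 (move(bay,office)): drop {at(office)}, keep {open(d_lab_office)}, require {at(bay), open(d_office_bay)}
    → {at(bay), open(d_lab_office), open(d_office_bay)}
  through step 2 (move(office,bay)): drop {at(bay)}, keep {open(d_lab_office), open(d_office_bay)}, require {at(office), open(d_office_bay)}
    → {at(office), open(d_lab_office), open(d_office_bay)}
  through step 1 (move(lab,office)): drop {at(office)}, keep {open(d_lab_office), open(d_office_bay)}, require {at(lab), open(d_lab_office)}
    → {at(lab), open(d_lab_office), open(d_office_bay)}

== RESULT ==
["at(lab)", "open(d_lab_office)", "open(d_office_bay)"]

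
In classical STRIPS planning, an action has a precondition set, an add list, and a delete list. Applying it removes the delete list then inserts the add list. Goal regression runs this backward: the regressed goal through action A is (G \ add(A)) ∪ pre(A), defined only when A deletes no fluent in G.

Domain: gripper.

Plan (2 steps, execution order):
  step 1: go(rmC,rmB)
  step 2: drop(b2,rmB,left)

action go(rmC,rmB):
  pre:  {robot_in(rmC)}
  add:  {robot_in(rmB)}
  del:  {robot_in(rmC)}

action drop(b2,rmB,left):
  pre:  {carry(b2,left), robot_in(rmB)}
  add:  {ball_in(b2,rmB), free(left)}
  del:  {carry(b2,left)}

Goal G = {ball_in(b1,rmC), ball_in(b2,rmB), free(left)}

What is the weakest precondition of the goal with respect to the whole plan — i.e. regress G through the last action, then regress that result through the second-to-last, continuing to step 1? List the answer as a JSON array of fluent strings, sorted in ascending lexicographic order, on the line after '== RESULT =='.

Regress step by step:
  through step 2 (drop(b2,rmB,left)): drop {ball_in(b2,rmB), free(left)}, keep {ball_in(b1,rmC)}, require {carry(b2,left), robot_in(rmB)}
    → {ball_in(b1,rmC), carry(b2,left), robot_in(rmB)}
  through step 1 (go(rmC,rmB)): drop {robot_in(rmB)}, keep {ball_in(b1,rmC), carry(b2,left)}, require {robot_in(rmC)}
    → {ball_in(b1,rmC), carry(b2,left), robot_in(rmC)}

== RESULT ==
["ball_in(b1,rmC)", "carry(b2,left)", "robot_in(rmC)"]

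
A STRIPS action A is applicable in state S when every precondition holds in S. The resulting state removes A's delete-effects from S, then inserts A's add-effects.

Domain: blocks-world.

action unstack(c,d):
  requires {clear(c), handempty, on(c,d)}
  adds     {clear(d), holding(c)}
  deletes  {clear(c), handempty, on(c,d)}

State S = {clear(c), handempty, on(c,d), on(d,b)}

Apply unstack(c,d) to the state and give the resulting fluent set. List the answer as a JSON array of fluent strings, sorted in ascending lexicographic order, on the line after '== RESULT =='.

Progress:
  pre ⊆ S: {clear(c), handempty, on(c,d)} ⊆ S  — applicable
  S \ del = {on(d,b)}
  ∪ add   = {clear(d), holding(c), on(d,b)}

== RESULT ==
["clear(d)", "holding(c)", "on(d,b)"]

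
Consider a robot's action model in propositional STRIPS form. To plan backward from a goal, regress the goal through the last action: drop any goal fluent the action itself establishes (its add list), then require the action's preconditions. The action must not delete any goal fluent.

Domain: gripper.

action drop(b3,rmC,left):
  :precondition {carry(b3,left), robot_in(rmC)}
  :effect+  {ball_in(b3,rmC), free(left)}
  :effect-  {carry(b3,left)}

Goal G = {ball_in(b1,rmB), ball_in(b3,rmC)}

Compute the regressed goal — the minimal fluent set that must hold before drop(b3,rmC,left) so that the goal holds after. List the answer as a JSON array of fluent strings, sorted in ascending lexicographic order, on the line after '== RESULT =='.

Regress:
  G ∩ del = {}  (empty — regression defined)
  G \ add = {ball_in(b1,rmB), ball_in(b3,rmC)} \ {ball_in(b3,rmC), free(left)} = {ball_in(b1,rmB)}
  ∪ pre   = {ball_in(b1,rmB)} ∪ {carry(b3,left), robot_in(rmC)}
          = {ball_in(b1,rmB), carry(b3,left), robot_in(rmC)}

== RESULT ==
["ball_in(b1,rmB)", "carry(b3,left)", "robot_in(rmC)"]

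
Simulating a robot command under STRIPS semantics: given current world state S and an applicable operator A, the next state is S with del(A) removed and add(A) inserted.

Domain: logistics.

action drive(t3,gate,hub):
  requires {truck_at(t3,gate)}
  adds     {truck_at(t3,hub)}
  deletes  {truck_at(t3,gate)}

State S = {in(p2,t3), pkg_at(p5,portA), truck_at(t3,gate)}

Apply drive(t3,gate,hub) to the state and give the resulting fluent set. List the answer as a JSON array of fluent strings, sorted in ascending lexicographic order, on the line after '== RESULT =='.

Compute (S \ del) ∪ add:
  pre ⊆ S: {truck_at(t3,gate)} ⊆ S  — applicable
  S \ del = {in(p2,t3), pkg_at(p5,portA)}
  ∪ add   = {in(p2,t3), pkg_at(p5,portA), truck_at(t3,hub)}

== RESULT ==
["in(p2,t3)", "pkg_at(p5,portA)", "truck_at(t3,hub)"]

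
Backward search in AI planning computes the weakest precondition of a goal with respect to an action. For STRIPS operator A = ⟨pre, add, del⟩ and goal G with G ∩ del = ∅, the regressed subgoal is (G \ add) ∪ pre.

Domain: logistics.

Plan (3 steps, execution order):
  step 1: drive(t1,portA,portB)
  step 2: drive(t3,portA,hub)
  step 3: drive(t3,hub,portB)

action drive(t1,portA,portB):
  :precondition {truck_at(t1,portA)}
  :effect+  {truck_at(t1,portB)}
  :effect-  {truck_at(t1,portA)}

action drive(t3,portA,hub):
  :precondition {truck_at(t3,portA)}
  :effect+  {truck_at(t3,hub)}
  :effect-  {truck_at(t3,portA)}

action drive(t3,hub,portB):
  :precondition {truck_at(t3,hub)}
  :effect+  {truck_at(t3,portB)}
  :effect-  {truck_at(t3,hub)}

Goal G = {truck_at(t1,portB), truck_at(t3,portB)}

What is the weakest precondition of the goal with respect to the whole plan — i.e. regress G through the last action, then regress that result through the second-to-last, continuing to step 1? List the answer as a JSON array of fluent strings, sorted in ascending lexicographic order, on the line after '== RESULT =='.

Work backward from the goal:
  through step 3 (drive(t3,hub,portB)): drop {truck_at(t3,portB)}, keep {truck_at(t1,portB)}, require {truck_at(t3,hub)}
    → {truck_at(t1,portB), truck_at(t3,hub)}
  through step 2 (drive(t3,portA,hub)): drop {truck_at(t3,hub)}, keep {truck_at(t1,portB)}, require {truck_at(t3,portA)}
    → {truck_at(t1,portB), truck_at(t3,portA)}
  through step 1 (drive(t1,portA,portB)): drop {truck_at(t1,portB)}, keep {truck_at(t3,portA)}, require {truck_at(t1,portA)}
    → {truck_at(t1,portA), truck_at(t3,portA)}

== RESULT ==
["truck_at(t1,portA)", "truck_at(t3,portA)"]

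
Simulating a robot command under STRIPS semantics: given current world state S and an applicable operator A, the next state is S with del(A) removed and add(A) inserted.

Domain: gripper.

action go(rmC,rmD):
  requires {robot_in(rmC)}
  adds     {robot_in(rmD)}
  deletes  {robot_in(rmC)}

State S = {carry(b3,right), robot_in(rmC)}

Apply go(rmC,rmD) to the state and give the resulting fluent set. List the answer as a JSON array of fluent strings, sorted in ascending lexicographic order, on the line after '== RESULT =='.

Progress:
  pre ⊆ S: {robot_in(rmC)} ⊆ S  — applicable
  S \ del = {carry(b3,right)}
  ∪ add   = {carry(b3,right), robot_in(rmD)}

== RESULT ==
["carry(b3,right)", "robot_in(rmD)"]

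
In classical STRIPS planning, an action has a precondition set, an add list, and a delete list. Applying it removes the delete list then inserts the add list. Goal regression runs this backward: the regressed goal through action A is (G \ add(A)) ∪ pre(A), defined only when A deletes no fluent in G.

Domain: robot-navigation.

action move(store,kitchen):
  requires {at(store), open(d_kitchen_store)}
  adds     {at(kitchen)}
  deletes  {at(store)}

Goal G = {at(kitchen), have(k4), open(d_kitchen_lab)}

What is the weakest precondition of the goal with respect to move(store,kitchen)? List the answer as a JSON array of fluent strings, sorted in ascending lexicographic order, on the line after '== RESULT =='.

Compute (G \ add) ∪ pre:
  G ∩ del = {}  (empty — regression defined)
  G \ add = {at(kitchen), have(k4), open(d_kitchen_lab)} \ {at(kitchen)} = {have(k4), open(d_kitchen_lab)}
  ∪ pre   = {have(k4), open(d_kitchen_lab)} ∪ {at(store), open(d_kitchen_store)}
          = {at(store), have(k4), open(d_kitchen_lab), open(d_kitchen_store)}

== RESULT ==
["at(store)", "have(k4)", "open(d_kitchen_lab)", "open(d_kitchen_store)"]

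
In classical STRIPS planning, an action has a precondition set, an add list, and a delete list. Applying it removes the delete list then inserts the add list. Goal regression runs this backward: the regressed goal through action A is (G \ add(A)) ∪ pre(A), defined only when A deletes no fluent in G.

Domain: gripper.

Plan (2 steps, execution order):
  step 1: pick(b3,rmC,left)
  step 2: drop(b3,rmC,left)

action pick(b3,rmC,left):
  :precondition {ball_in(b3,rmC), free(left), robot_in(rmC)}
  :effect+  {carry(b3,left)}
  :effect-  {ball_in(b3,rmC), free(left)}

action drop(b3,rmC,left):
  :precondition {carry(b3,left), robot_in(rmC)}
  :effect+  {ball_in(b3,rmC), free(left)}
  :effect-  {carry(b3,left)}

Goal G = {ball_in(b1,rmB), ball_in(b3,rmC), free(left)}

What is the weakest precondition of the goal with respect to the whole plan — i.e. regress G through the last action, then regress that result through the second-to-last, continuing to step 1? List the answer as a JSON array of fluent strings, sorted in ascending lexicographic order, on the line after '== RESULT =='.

Work backward from the goal:
  through step 2 (drop(b3,rmC,left)): drop {ball_in(b3,rmC), free(left)}, keep {ball_in(b1,rmB)}, require {carry(b3,left), robot_in(rmC)}
    → {ball_in(b1,rmB), carry(b3,left), robot_in(rmC)}
  through step 1 (pick(b3,rmC,left)): drop {carry(b3,left)}, keep {ball_in(b1,rmB), robot_in(rmC)}, require {ball_in(b3,rmC), free(left), robot_in(rmC)}
    → {ball_in(b1,rmB), ball_in(b3,rmC), free(left), robot_in(rmC)}

== RESULT ==
["ball_in(b1,rmB)", "ball_in(b3,rmC)", "free(left)", "robot_in(rmC)"]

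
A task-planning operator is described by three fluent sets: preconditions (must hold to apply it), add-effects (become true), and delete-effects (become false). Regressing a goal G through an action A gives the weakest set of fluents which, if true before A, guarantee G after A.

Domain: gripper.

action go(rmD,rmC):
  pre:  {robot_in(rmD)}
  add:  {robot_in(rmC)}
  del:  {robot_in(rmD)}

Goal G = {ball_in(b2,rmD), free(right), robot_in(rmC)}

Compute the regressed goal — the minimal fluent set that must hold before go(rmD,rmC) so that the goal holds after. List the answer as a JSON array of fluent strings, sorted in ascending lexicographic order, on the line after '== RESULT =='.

Regress:
  G ∩ del = {}  (empty — regression defined)
  G \ add = {ball_in(b2,rmD), free(right), robot_in(rmC)} \ {robot_in(rmC)} = {ball_in(b2,rmD), free(right)}
  ∪ pre   = {ball_in(b2,rmD), free(right)} ∪ {robot_in(rmD)}
          = {ball_in(b2,rmD), free(right), robot_in(rmD)}

== RESULT ==
["ball_in(b2,rmD)", "free(right)", "robot_in(rmD)"]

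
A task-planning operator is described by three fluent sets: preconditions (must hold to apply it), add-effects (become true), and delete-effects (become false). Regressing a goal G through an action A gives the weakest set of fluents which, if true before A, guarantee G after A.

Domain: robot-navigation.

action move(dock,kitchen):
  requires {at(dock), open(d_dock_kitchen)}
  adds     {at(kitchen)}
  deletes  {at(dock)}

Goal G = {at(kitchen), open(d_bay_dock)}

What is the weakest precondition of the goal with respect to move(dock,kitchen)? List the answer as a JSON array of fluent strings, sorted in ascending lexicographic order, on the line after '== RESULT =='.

Regress:
  G ∩ del = {}  (empty — regression defined)
  G \ add = {at(kitchen), open(d_bay_dock)} \ {at(kitchen)} = {open(d_bay_dock)}
  ∪ pre   = {open(d_bay_dock)} ∪ {at(dock), open(d_dock_kitchen)}
          = {at(dock), open(d_bay_dock), open(d_dock_kitchen)}

== RESULT ==
["at(dock)", "open(d_bay_dock)", "open(d_dock_kitchen)"]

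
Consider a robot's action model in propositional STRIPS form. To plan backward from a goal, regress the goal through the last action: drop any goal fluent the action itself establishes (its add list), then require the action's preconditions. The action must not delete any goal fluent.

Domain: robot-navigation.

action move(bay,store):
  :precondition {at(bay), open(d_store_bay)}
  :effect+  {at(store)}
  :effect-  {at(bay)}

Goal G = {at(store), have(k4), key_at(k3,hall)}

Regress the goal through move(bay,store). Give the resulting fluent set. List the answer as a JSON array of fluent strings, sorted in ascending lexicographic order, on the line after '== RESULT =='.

Regress:
  G ∩ del = {}  (empty — regression defined)
  G \ add = {at(store), have(k4), key_at(k3,hall)} \ {at(store)} = {have(k4), key_at(k3,hall)}
  ∪ pre   = {have(k4), key_at(k3,hall)} ∪ {at(bay), open(d_store_bay)}
          = {at(bay), have(k4), key_at(k3,hall), open(d_store_bay)}

== RESULT ==
["at(bay)", "have(k4)", "key_at(k3,hall)", "open(d_store_bay)"]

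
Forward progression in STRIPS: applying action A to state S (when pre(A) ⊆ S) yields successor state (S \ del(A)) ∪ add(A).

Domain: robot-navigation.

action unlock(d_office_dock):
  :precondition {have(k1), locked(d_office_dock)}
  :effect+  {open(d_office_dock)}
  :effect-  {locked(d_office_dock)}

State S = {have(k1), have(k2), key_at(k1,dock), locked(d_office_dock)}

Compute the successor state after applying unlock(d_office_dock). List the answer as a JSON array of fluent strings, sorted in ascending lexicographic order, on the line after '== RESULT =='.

Compute (S \ del) ∪ add:
  pre ⊆ S: {have(k1), locked(d_office_dock)} ⊆ S  — applicable
  S \ del = {have(k1), have(k2), key_at(k1,dock)}
  ∪ add   = {have(k1), have(k2), key_at(k1,dock), open(d_office_dock)}

== RESULT ==
["have(k1)", "have(k2)", "key_at(k1,dock)", "open(d_office_dock)"]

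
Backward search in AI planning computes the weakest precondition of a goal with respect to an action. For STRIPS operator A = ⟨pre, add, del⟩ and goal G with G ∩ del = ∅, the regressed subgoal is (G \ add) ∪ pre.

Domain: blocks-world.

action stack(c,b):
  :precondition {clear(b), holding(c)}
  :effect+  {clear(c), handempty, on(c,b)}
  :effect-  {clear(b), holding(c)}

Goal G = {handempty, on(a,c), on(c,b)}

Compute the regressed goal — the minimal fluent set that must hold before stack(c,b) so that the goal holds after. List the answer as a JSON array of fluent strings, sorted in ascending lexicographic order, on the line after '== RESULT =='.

Regress:
  G ∩ del = {}  (empty — regression defined)
  G \ add = {handempty, on(a,c), on(c,b)} \ {clear(c), handempty, on(c,b)} = {on(a,c)}
  ∪ pre   = {on(a,c)} ∪ {clear(b), holding(c)}
          = {clear(b), holding(c), on(a,c)}

== RESULT ==
["clear(b)", "holding(c)", "on(a,c)"]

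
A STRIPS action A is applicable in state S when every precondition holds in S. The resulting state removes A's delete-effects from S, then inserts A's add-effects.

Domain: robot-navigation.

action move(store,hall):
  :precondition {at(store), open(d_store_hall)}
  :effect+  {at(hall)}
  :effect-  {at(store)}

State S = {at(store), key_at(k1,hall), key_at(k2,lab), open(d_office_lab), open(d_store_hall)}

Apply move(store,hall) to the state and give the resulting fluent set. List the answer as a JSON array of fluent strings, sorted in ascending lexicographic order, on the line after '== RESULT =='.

Progress:
  pre ⊆ S: {at(store), open(d_store_hall)} ⊆ S  — applicable
  S \ del = {key_at(k1,hall), key_at(k2,lab), open(d_office_lab), open(d_store_hall)}
  ∪ add   = {at(hall), key_at(k1,hall), key_at(k2,lab), open(d_office_lab), open(d_store_hall)}

== RESULT ==
["at(hall)", "key_at(k1,hall)", "key_at(k2,lab)", "open(d_office_lab)", "open(d_store_hall)"]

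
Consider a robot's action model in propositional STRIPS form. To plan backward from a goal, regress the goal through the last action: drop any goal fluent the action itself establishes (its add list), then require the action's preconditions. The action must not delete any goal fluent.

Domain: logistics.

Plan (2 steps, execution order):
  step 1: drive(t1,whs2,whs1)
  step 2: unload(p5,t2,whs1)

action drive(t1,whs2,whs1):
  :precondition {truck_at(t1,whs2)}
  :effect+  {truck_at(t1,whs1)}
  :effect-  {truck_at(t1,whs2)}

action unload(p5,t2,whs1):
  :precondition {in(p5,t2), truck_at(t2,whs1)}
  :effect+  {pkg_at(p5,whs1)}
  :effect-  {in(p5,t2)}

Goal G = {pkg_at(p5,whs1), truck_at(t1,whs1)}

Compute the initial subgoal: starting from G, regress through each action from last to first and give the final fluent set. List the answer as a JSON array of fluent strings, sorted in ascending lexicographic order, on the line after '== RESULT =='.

Regress step by step:
  through step 2 (unload(p5,t2,whs1)): drop {pkg_at(p5,whs1)}, keep {truck_at(t1,whs1)}, require {in(p5,t2), truck_at(t2,whs1)}
    → {in(p5,t2), truck_at(t1,whs1), truck_at(t2,whs1)}
  through step 1 (drive(t1,whs2,whs1)): drop {truck_at(t1,whs1)}, keep {in(p5,t2), truck_at(t2,whs1)}, require {truck_at(t1,whs2)}
    → {in(p5,t2), truck_at(t1,whs2), truck_at(t2,whs1)}

== RESULT ==
["in(p5,t2)", "truck_at(t1,whs2)", "truck_at(t2,whs1)"]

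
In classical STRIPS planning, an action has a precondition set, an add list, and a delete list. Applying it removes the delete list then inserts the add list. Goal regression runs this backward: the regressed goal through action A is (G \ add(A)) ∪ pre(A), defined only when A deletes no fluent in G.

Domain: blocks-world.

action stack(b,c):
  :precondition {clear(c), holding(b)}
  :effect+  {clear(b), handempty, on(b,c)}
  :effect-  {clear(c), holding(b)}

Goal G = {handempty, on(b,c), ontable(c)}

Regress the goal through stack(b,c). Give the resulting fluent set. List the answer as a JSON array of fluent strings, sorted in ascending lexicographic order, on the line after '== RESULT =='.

Regress:
  G ∩ del = {}  (empty — regression defined)
  G \ add = {handempty, on(b,c), ontable(c)} \ {clear(b), handempty, on(b,c)} = {ontable(c)}
  ∪ pre   = {ontable(c)} ∪ {clear(c), holding(b)}
          = {clear(c), holding(b), ontable(c)}

== RESULT ==
["clear(c)", "holding(b)", "ontable(c)"]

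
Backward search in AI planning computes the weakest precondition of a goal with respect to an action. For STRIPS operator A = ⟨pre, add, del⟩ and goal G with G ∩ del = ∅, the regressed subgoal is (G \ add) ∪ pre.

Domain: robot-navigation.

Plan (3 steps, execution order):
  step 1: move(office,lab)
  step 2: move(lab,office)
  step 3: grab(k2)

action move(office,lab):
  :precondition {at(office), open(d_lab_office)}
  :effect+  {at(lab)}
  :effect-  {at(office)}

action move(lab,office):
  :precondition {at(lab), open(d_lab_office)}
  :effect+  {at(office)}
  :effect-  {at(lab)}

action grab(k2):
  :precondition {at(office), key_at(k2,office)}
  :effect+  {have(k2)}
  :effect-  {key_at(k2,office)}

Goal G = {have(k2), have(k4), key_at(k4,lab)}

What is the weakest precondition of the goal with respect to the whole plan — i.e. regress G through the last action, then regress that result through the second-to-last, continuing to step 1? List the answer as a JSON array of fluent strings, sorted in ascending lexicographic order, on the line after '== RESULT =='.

Regress step by step:
  through step 3 (grab(k2)): drop {have(k2)}, keep {have(k4), key_at(k4,lab)}, require {at(office), key_at(k2,office)}
    → {at(office), have(k4), key_at(k2,office), key_at(k4,lab)}
  through step 2 (move(lab,office)): drop {at(office)}, keep {have(k4), key_at(k2,office), key_at(k4,lab)}, require {at(lab), open(d_lab_office)}
    → {at(lab), have(k4), key_at(k2,office), key_at(k4,lab), open(d_lab_office)}
  through step 1 (move(office,lab)): drop {at(lab)}, keep {have(k4), key_at(k2,office), key_at(k4,lab), open(d_lab_office)}, require {at(office), open(d_lab_office)}
    → {at(office), have(k4), key_at(k2,office), key_at(k4,lab), open(d_lab_office)}

== RESULT ==
["at(office)", "have(k4)", "key_at(k2,office)", "key_at(k4,lab)", "open(d_lab_office)"]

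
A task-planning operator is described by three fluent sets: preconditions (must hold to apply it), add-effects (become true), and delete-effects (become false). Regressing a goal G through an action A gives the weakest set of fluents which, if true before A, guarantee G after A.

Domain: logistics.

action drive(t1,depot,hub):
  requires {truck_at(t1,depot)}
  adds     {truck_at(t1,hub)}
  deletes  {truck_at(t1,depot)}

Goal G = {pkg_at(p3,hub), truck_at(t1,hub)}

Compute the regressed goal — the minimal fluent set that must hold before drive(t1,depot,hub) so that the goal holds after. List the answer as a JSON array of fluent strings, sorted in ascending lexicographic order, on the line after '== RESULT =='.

Regress:
  G ∩ del = {}  (empty — regression defined)
  G \ add = {pkg_at(p3,hub), truck_at(t1,hub)} \ {truck_at(t1,hub)} = {pkg_at(p3,hub)}
  ∪ pre   = {pkg_at(p3,hub)} ∪ {truck_at(t1,depot)}
          = {pkg_at(p3,hub), truck_at(t1,depot)}

== RESULT ==
["pkg_at(p3,hub)", "truck_at(t1,depot)"]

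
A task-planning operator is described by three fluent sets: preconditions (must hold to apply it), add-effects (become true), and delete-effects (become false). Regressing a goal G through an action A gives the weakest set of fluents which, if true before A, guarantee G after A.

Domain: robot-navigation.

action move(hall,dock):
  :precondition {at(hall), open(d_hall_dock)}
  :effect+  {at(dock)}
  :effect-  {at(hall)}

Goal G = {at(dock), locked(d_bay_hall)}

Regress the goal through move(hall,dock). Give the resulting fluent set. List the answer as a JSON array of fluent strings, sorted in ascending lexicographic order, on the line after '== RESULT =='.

Regress:
  G ∩ del = {}  (empty — regression defined)
  G \ add = {at(dock), locked(d_bay_hall)} \ {at(dock)} = {locked(d_bay_hall)}
  ∪ pre   = {locked(d_bay_hall)} ∪ {at(hall), open(d_hall_dock)}
          = {at(hall), locked(d_bay_hall), open(d_hall_dock)}

== RESULT ==
["at(hall)", "locked(d_bay_hall)", "open(d_hall_dock)"]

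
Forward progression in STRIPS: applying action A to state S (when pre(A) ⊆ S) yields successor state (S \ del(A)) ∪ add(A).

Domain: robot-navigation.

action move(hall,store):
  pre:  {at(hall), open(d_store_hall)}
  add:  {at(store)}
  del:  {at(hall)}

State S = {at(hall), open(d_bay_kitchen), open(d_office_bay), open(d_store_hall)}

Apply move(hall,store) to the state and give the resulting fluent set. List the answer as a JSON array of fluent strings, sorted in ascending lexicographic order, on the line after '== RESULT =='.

Progress:
  pre ⊆ S: {at(hall), open(d_store_hall)} ⊆ S  — applicable
  S \ del = {open(d_bay_kitchen), open(d_office_bay), open(d_store_hall)}
  ∪ add   = {at(store), open(d_bay_kitchen), open(d_office_bay), open(d_store_hall)}

== RESULT ==
["at(store)", "open(d_bay_kitchen)", "open(d_office_bay)", "open(d_store_hall)"]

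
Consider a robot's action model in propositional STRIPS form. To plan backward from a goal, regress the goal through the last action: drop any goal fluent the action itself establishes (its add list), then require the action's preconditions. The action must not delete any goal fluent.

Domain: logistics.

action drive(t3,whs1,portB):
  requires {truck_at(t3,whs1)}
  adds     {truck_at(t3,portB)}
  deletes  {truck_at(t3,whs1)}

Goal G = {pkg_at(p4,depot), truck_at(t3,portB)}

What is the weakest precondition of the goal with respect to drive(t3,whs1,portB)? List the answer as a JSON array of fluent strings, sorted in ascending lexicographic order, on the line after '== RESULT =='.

Regress:
  G ∩ del = {}  (empty — regression defined)
  G \ add = {pkg_at(p4,depot), truck_at(t3,portB)} \ {truck_at(t3,portB)} = {pkg_at(p4,depot)}
  ∪ pre   = {pkg_at(p4,depot)} ∪ {truck_at(t3,whs1)}
          = {pkg_at(p4,depot), truck_at(t3,whs1)}

== RESULT ==
["pkg_at(p4,depot)", "truck_at(t3,whs1)"]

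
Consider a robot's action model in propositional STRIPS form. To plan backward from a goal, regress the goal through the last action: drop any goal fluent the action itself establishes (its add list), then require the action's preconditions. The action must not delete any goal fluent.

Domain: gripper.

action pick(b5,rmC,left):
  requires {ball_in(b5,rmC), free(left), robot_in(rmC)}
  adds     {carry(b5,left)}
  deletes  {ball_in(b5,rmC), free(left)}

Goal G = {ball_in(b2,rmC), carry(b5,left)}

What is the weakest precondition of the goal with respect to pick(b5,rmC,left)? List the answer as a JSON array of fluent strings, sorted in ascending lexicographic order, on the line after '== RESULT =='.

Compute (G \ add) ∪ pre:
  G ∩ del = {}  (empty — regression defined)
  G \ add = {ball_in(b2,rmC), carry(b5,left)} \ {carry(b5,left)} = {ball_in(b2,rmC)}
  ∪ pre   = {ball_in(b2,rmC)} ∪ {ball_in(b5,rmC), free(left), robot_in(rmC)}
          = {ball_in(b2,rmC), ball_in(b5,rmC), free(left), robot_in(rmC)}

== RESULT ==
["ball_in(b2,rmC)", "ball_in(b5,rmC)", "free(left)", "robot_in(rmC)"]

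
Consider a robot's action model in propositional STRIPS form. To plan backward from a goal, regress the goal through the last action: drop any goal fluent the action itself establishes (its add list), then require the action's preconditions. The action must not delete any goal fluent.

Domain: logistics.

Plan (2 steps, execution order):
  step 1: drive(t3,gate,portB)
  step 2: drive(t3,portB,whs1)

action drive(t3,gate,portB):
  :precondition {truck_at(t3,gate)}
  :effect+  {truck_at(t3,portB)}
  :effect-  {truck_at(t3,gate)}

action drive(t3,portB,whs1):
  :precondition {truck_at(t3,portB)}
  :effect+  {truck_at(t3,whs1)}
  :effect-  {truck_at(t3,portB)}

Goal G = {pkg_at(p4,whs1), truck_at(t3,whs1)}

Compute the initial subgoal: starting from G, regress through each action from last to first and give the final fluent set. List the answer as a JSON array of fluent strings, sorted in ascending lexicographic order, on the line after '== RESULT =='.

Work backward from the goal:
  through step 2 (drive(t3,portB,whs1)): drop {truck_at(t3,whs1)}, keep {pkg_at(p4,whs1)}, require {truck_at(t3,portB)}
    → {pkg_at(p4,whs1), truck_at(t3,portB)}
  through step 1 (drive(t3,gate,portB)): drop {truck_at(t3,portB)}, keep {pkg_at(p4,whs1)}, require {truck_at(t3,gate)}
    → {pkg_at(p4,whs1), truck_at(t3,gate)}

== RESULT ==
["pkg_at(p4,whs1)", "truck_at(t3,gate)"]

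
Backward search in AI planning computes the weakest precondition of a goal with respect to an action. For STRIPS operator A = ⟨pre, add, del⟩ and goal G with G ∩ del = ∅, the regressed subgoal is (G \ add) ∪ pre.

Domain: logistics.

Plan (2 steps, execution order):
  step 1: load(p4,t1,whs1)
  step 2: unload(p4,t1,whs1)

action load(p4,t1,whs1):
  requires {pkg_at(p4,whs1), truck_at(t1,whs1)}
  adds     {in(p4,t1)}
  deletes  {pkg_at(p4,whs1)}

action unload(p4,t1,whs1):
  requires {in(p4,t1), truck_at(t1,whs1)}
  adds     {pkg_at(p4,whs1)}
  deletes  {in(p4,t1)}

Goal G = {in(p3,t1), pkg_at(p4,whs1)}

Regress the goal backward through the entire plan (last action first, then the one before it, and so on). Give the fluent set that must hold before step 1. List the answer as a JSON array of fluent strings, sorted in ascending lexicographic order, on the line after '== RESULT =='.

Regress step by step:
  through step 2 (unload(p4,t1,whs1)): drop {pkg_at(p4,whs1)}, keep {in(p3,t1)}, require {in(p4,t1), truck_at(t1,whs1)}
    → {in(p3,t1), in(p4,t1), truck_at(t1,whs1)}
  through step 1 (load(p4,t1,whs1)): drop {in(p4,t1)}, keep {in(p3,t1), truck_at(t1,whs1)}, require {pkg_at(p4,whs1), truck_at(t1,whs1)}
    → {in(p3,t1), pkg_at(p4,whs1), truck_at(t1,whs1)}

== RESULT ==
["in(p3,t1)", "pkg_at(p4,whs1)", "truck_at(t1,whs1)"]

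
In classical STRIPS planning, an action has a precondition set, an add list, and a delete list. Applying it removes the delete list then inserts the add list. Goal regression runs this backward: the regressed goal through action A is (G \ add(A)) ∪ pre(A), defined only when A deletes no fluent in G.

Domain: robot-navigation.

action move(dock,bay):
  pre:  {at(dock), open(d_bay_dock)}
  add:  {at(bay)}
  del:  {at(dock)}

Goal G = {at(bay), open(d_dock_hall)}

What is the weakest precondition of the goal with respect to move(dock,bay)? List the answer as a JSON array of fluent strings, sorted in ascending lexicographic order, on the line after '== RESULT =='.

Regress:
  G ∩ del = {}  (empty — regression defined)
  G \ add = {at(bay), open(d_dock_hall)} \ {at(bay)} = {open(d_dock_hall)}
  ∪ pre   = {open(d_dock_hall)} ∪ {at(dock), open(d_bay_dock)}
          = {at(dock), open(d_bay_dock), open(d_dock_hall)}

== RESULT ==
["at(dock)", "open(d_bay_dock)", "open(d_dock_hall)"]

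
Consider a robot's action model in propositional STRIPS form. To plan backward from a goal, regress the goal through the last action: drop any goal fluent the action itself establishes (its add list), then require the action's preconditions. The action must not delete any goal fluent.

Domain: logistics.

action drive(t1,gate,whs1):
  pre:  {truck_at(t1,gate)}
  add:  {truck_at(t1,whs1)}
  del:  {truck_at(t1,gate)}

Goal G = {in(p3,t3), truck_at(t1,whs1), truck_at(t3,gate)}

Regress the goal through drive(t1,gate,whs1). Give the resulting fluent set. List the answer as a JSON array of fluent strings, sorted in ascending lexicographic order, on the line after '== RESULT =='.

Regress:
  G ∩ del = {}  (empty — regression defined)
  G \ add = {in(p3,t3), truck_at(t1,whs1), truck_at(t3,gate)} \ {truck_at(t1,whs1)} = {in(p3,t3), truck_at(t3,gate)}
  ∪ pre   = {in(p3,t3), truck_at(t3,gate)} ∪ {truck_at(t1,gate)}
          = {in(p3,t3), truck_at(t1,gate), truck_at(t3,gate)}

== RESULT ==
["in(p3,t3)", "truck_at(t1,gate)", "truck_at(t3,gate)"]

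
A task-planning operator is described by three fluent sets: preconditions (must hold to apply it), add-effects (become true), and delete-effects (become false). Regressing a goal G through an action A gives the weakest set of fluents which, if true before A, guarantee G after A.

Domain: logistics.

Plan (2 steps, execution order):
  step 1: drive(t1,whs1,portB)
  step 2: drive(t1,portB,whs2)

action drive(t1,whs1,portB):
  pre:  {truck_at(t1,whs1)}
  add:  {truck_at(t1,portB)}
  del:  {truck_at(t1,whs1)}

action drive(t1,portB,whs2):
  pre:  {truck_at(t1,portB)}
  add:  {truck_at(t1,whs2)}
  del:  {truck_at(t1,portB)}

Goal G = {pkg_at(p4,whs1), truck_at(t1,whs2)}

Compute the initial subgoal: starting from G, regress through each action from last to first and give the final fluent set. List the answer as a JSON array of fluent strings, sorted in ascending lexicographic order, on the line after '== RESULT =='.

Work backward from the goal:
  through step 2 (drive(t1,portB,whs2)): drop {truck_at(t1,whs2)}, keep {pkg_at(p4,whs1)}, require {truck_at(t1,portB)}
    → {pkg_at(p4,whs1), truck_at(t1,portB)}
  through step 1 (drive(t1,whs1,portB)): drop {truck_at(t1,portB)}, keep {pkg_at(p4,whs1)}, require {truck_at(t1,whs1)}
    → {pkg_at(p4,whs1), truck_at(t1,whs1)}

== RESULT ==
["pkg_at(p4,whs1)", "truck_at(t1,whs1)"]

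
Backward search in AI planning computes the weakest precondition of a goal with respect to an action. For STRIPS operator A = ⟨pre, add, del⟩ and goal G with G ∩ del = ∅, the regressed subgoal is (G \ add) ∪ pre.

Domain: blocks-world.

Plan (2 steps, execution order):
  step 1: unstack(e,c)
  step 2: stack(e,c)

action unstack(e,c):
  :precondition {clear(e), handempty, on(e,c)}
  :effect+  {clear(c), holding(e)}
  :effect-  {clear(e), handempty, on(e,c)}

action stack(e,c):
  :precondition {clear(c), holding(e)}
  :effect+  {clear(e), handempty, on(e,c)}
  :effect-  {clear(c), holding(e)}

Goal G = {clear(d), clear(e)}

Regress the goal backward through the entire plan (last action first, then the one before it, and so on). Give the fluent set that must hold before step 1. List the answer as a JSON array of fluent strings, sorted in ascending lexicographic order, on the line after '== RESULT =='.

Work backward from the goal:
  through step 2 (stack(e,c)): drop {clear(e)}, keep {clear(d)}, require {clear(c), holding(e)}
    → {clear(c), clear(d), holding(e)}
  through step 1 (unstack(e,c)): drop {clear(c), holding(e)}, keep {clear(d)}, require {clear(e), handempty, on(e,c)}
    → {clear(d), clear(e), handempty, on(e,c)}

== RESULT ==
["clear(d)", "clear(e)", "handempty", "on(e,c)"]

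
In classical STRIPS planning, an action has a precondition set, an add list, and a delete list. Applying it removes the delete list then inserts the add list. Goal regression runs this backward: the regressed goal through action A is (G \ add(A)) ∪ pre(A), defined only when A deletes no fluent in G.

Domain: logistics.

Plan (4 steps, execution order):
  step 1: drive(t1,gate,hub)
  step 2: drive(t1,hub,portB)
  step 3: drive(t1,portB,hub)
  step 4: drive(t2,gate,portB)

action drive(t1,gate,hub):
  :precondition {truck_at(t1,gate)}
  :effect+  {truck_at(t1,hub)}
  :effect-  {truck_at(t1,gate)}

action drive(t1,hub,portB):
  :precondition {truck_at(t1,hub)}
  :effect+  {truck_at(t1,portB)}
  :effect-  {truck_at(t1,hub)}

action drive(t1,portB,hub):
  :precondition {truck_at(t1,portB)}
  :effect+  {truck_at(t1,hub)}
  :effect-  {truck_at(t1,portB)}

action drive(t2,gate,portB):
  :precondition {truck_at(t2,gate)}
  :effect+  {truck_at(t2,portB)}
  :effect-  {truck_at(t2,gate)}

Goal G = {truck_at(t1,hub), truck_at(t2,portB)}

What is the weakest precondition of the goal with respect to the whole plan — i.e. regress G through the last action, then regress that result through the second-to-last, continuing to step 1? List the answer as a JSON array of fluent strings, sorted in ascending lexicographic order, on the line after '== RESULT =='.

Work backward from the goal:
  through step 4 (drive(t2,gate,portB)): drop {truck_at(t2,portB)}, keep {truck_at(t1,hub)}, require {truck_at(t2,gate)}
    → {truck_at(t1,hub), truck_at(t2,gate)}
  through step 3 (drive(t1,portB,hub)): drop {truck_at(t1,hub)}, keep {truck_at(t2,gate)}, require {truck_at(t1,portB)}
    → {truck_at(t1,portB), truck_at(t2,gate)}
  through step 2 (drive(t1,hub,portB)): drop {truck_at(t1,portB)}, keep {truck_at(t2,gate)}, require {truck_at(t1,hub)}
    → {truck_at(t1,hub), truck_at(t2,gate)}
  through step 1 (drive(t1,gate,hub)): drop {truck_at(t1,hub)}, keep {truck_at(t2,gate)}, require {truck_at(t1,gate)}
    → {truck_at(t1,gate), truck_at(t2,gate)}

== RESULT ==
["truck_at(t1,gate)", "truck_at(t2,gate)"]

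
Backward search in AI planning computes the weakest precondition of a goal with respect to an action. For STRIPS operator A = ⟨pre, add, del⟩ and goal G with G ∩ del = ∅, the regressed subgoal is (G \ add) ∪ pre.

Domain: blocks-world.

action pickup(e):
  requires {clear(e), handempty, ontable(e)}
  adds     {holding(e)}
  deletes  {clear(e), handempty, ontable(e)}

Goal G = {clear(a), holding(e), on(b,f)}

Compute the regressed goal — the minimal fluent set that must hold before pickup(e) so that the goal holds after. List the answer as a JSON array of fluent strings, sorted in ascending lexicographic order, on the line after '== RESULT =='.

Regress:
  G ∩ del = {}  (empty — regression defined)
  G \ add = {clear(a), holding(e), on(b,f)} \ {holding(e)} = {clear(a), on(b,f)}
  ∪ pre   = {clear(a), on(b,f)} ∪ {clear(e), handempty, ontable(e)}
          = {clear(a), clear(e), handempty, on(b,f), ontable(e)}

== RESULT ==
["clear(a)", "clear(e)", "handempty", "on(b,f)", "ontable(e)"]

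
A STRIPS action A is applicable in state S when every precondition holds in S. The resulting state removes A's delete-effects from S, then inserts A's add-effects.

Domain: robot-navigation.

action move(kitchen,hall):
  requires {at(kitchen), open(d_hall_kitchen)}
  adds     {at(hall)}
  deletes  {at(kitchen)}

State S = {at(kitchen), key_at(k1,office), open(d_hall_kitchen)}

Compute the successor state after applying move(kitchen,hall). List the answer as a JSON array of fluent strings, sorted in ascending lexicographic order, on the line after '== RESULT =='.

Progress:
  pre ⊆ S: {at(kitchen), open(d_hall_kitchen)} ⊆ S  — applicable
  S \ del = {key_at(k1,office), open(d_hall_kitchen)}
  ∪ add   = {at(hall), key_at(k1,office), open(d_hall_kitchen)}

== RESULT ==
["at(hall)", "key_at(k1,office)", "open(d_hall_kitchen)"]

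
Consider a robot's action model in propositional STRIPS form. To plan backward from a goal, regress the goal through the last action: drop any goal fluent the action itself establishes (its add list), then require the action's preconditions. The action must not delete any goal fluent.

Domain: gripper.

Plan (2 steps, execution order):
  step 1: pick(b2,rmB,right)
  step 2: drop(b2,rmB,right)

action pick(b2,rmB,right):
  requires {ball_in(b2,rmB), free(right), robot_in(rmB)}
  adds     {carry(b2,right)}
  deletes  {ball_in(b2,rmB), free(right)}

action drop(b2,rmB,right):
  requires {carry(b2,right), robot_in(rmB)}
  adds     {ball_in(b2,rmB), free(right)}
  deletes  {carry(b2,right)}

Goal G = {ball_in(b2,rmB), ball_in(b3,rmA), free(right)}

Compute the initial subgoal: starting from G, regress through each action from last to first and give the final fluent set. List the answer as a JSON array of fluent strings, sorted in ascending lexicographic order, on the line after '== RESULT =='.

Work backward from the goal:
  through step 2 (drop(b2,rmB,right)): drop {ball_in(b2,rmB), free(right)}, keep {ball_in(b3,rmA)}, require {carry(b2,right), robot_in(rmB)}
    → {ball_in(b3,rmA), carry(b2,right), robot_in(rmB)}
  through step 1 (pick(b2,rmB,right)): drop {carry(b2,right)}, keep {ball_in(b3,rmA), robot_in(rmB)}, require {ball_in(b2,rmB), free(right), robot_in(rmB)}
    → {ball_in(b2,rmB), ball_in(b3,rmA), free(right), robot_in(rmB)}

== RESULT ==
["ball_in(b2,rmB)", "ball_in(b3,rmA)", "free(right)", "robot_in(rmB)"]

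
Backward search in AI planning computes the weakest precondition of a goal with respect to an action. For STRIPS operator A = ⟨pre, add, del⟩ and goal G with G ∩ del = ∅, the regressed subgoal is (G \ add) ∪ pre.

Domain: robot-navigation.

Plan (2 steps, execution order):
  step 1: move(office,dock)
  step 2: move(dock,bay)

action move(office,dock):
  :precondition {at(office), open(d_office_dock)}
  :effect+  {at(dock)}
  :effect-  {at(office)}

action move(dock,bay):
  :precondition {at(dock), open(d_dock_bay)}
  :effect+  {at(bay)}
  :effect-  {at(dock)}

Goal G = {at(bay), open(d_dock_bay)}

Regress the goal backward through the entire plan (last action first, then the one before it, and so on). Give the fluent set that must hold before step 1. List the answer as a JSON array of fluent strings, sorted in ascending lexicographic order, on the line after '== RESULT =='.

Work backward from the goal:
  through step 2 (move(dock,bay)): drop {at(bay)}, keep {open(d_dock_bay)}, require {at(dock), open(d_dock_bay)}
    → {at(dock), open(d_dock_bay)}
  through step 1 (move(office,dock)): drop {at(dock)}, keep {open(d_dock_bay)}, require {at(office), open(d_office_dock)}
    → {at(office), open(d_dock_bay), open(d_office_dock)}

== RESULT ==
["at(office)", "open(d_dock_bay)", "open(d_office_dock)"]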